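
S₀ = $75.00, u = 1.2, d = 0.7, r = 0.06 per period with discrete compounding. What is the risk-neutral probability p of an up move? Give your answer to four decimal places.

Risk-neutral probability p = (1 + 0.06 − 0.7)/(1.2 − 0.7) = 0.3600/0.5000 = 0.7200

p = 0.7200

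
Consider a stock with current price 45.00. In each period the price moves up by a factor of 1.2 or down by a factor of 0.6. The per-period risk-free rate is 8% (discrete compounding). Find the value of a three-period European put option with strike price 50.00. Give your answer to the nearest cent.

Risk-neutral probability p = (1 + 0.08 − 0.6)/(1.2 − 0.6) = 0.4800/0.6000 = 0.8000
Terminal stock prices: S_uuu = 77.76, S_uud = 38.88, S_udd = 19.44, S_ddd = 9.72
Terminal payoffs (K − S): max(-27.76, 0) = 0, max(11.12, 0) = 11.12, max(30.56, 0) = 30.56, max(40.28, 0) = 40.28
Node uu (S = 64.8): V_uu = 1/1.08·[0.8000·0.0000 + 0.2000·11.1200] = 2.0593
Node ud (S = 32.4): V_ud = 1/1.08·[0.8000·11.1200 + 0.2000·30.5600] = 13.8963
Node dd (S = 16.2): V_dd = 1/1.08·[0.8000·30.5600 + 0.2000·40.2800] = 30.0963
Node u (S = 54): V_u = 1/1.08·[0.8000·2.0593 + 0.2000·13.8963] = 4.0988
Node d (S = 27): V_d = 1/1.08·[0.8000·13.8963 + 0.2000·30.0963] = 15.8669
Node 0 (S = 45): V_0 = 1/1.08·[0.8000·4.0988 + 0.2000·15.8669] = 5.9744

5.97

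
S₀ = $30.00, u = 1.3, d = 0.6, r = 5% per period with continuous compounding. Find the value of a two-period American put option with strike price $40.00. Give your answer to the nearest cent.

$10.88

Risk-neutral probability p = (e^0.05 − 0.6)/(1.3 − 0.6) = 0.4513/0.7000 = 0.6447
Terminal stock prices: S_uu = 50.7, S_ud = 23.4, S_dd = 10.8
Terminal payoffs (K − S): max(-10.7, 0) = 0, max(16.6, 0) = 16.6, max(29.2, 0) = 29.2
Node u (S = 39): continuation = e^(−0.05)·[0.6447·0.0000 + 0.3553·16.6000] = 5.6108; exercise value = 1.0000 ≤ continuation, so V_u = 5.6108
Node d (S = 18): continuation = e^(−0.05)·[0.6447·16.6000 + 0.3553·29.2000] = 20.0492; exercise value = 22.0000 > continuation, so V_d = 22.0000 (exercise)
Node 0 (S = 30): continuation = e^(−0.05)·[0.6447·5.6108 + 0.3553·22.0000] = 10.8766; exercise value = 10.0000 ≤ continuation, so V_0 = 10.8766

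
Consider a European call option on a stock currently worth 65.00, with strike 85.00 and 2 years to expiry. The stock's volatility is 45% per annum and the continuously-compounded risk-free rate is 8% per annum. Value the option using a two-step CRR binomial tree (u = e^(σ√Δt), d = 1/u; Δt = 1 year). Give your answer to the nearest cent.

CRR parameters: u = e^(σ√Δt) = e^(0.45·√1) = 1.5683, d = 1/u = 0.6376
Per-period rate: rΔt = 0.08·1 = 0.08, so R = e^0.08 = 1.0833
Risk-neutral probability p = (e^0.08 − 0.6376)/(1.5683 − 0.6376) = 0.4457/0.9307 = 0.4789
Terminal stock prices: S_uu = 159.9, S_ud = 65, S_dd = 26.43
Terminal payoffs (S − K): max(74.87, 0) = 74.87, max(-20, 0) = 0, max(-58.57, 0) = 0
Node u (S = 101.9): V_u = e^(−0.08)·[0.4789·74.8742 + 0.5211·0.0000] = 33.0970
Node d (S = 41.45): V_d = e^(−0.08)·[0.4789·0.0000 + 0.5211·0.0000] = 0.0000
Node 0 (S = 65): V_0 = e^(−0.08)·[0.4789·33.0970 + 0.5211·0.0000] = 14.6300

14.63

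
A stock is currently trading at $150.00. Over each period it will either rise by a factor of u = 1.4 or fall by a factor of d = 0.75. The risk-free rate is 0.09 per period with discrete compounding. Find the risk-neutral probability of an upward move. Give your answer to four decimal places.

p = 0.5231

Risk-neutral probability p = (1 + 0.09 − 0.75)/(1.4 − 0.75) = 0.3400/0.6500 = 0.5231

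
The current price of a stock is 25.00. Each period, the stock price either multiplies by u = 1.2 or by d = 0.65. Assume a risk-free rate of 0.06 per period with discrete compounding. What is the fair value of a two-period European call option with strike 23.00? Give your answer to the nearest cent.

Risk-neutral probability p = (1 + 0.06 − 0.65)/(1.2 − 0.65) = 0.4100/0.5500 = 0.7455
Terminal stock prices: S_uu = 36, S_ud = 19.5, S_dd = 10.56
Terminal payoffs (S − K): max(13, 0) = 13, max(-3.5, 0) = 0, max(-12.44, 0) = 0
Node u (S = 30): V_u = 1/1.06·[0.7455·13.0000 + 0.2545·0.0000] = 9.1424
Node d (S = 16.25): V_d = 1/1.06·[0.7455·0.0000 + 0.2545·0.0000] = 0.0000
Node 0 (S = 25): V_0 = 1/1.06·[0.7455·9.1424 + 0.2545·0.0000] = 6.4295

6.43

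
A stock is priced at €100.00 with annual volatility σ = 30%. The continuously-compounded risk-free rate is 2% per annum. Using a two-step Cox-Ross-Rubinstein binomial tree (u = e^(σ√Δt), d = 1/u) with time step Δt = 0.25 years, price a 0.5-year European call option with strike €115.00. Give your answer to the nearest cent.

€4.54

CRR parameters: u = e^(σ√Δt) = e^(0.3·√0.25) = 1.1618, d = 1/u = 0.8607
Per-period rate: rΔt = 0.02·0.25 = 0.005, so R = e^0.005 = 1.0050
Risk-neutral probability p = (e^0.005 − 0.8607)/(1.1618 − 0.8607) = 0.1443/0.3011 = 0.4792
Terminal stock prices: S_uu = 135, S_ud = 100, S_dd = 74.08
Terminal payoffs (S − K): max(19.99, 0) = 19.99, max(-15, 0) = 0, max(-40.92, 0) = 0
Node u (S = 116.2): V_u = e^(−0.005)·[0.4792·19.9859 + 0.5208·0.0000] = 9.5298
Node d (S = 86.07): V_d = e^(−0.005)·[0.4792·0.0000 + 0.5208·0.0000] = 0.0000
Node 0 (S = 100): V_0 = e^(−0.005)·[0.4792·9.5298 + 0.5208·0.0000] = 4.5440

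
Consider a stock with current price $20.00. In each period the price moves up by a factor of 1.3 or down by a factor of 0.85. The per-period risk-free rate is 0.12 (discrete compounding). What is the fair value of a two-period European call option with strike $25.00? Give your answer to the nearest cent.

Risk-neutral probability p = (1 + 0.12 − 0.85)/(1.3 − 0.85) = 0.2700/0.4500 = 0.6000
Terminal stock prices: S_uu = 33.8, S_ud = 22.1, S_dd = 14.45
Terminal payoffs (S − K): max(8.8, 0) = 8.8, max(-2.9, 0) = 0, max(-10.55, 0) = 0
Node u (S = 26): V_u = 1/1.12·[0.6000·8.8000 + 0.4000·0.0000] = 4.7143
Node d (S = 17): V_d = 1/1.12·[0.6000·0.0000 + 0.4000·0.0000] = 0.0000
Node 0 (S = 20): V_0 = 1/1.12·[0.6000·4.7143 + 0.4000·0.0000] = 2.5255

$2.53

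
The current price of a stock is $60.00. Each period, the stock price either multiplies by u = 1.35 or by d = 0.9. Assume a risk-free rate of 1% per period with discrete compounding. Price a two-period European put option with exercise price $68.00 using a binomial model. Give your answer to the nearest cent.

$10.86

Risk-neutral probability p = (1 + 0.01 − 0.9)/(1.35 − 0.9) = 0.1100/0.4500 = 0.2444
Terminal stock prices: S_uu = 109.4, S_ud = 72.9, S_dd = 48.6
Terminal payoffs (K − S): max(-41.35, 0) = 0, max(-4.9, 0) = 0, max(19.4, 0) = 19.4
Node u (S = 81): V_u = 1/1.01·[0.2444·0.0000 + 0.7556·0.0000] = 0.0000
Node d (S = 54): V_d = 1/1.01·[0.2444·0.0000 + 0.7556·19.4000] = 14.5127
Node 0 (S = 60): V_0 = 1/1.01·[0.2444·0.0000 + 0.7556·14.5127] = 10.8565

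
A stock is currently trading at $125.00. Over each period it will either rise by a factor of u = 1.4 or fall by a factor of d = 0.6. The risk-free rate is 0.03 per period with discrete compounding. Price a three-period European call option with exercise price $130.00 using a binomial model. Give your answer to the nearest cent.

Risk-neutral probability p = (1 + 0.03 − 0.6)/(1.4 − 0.6) = 0.4300/0.8000 = 0.5375
Terminal stock prices: S_uuu = 343, S_uud = 147, S_udd = 63, S_ddd = 27
Terminal payoffs (S − K): max(213, 0) = 213, max(17, 0) = 17, max(-67, 0) = 0, max(-103, 0) = 0
Node uu (S = 245): V_uu = 1/1.03·[0.5375·213.0000 + 0.4625·17.0000] = 118.7864
Node ud (S = 105): V_ud = 1/1.03·[0.5375·17.0000 + 0.4625·0.0000] = 8.8714
Node dd (S = 45): V_dd = 1/1.03·[0.5375·0.0000 + 0.4625·0.0000] = 0.0000
Node u (S = 175): V_u = 1/1.03·[0.5375·118.7864 + 0.4625·8.8714] = 65.9716
Node d (S = 75): V_d = 1/1.03·[0.5375·8.8714 + 0.4625·0.0000] = 4.6295
Node 0 (S = 125): V_0 = 1/1.03·[0.5375·65.9716 + 0.4625·4.6295] = 36.5057

$36.51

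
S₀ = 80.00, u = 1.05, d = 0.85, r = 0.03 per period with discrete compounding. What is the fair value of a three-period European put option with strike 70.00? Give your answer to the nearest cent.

0.25

Risk-neutral probability p = (1 + 0.03 − 0.85)/(1.05 − 0.85) = 0.1800/0.2000 = 0.9000
Terminal stock prices: S_uuu = 92.61, S_uud = 74.97, S_udd = 60.69, S_ddd = 49.13
Terminal payoffs (K − S): max(-22.61, 0) = 0, max(-4.97, 0) = 0, max(9.31, 0) = 9.31, max(20.87, 0) = 20.87
Node uu (S = 88.2): V_uu = 1/1.03·[0.9000·0.0000 + 0.1000·0.0000] = 0.0000
Node ud (S = 71.4): V_ud = 1/1.03·[0.9000·0.0000 + 0.1000·9.3100] = 0.9039
Node dd (S = 57.8): V_dd = 1/1.03·[0.9000·9.3100 + 0.1000·20.8700] = 10.1612
Node u (S = 84): V_u = 1/1.03·[0.9000·0.0000 + 0.1000·0.9039] = 0.0878
Node d (S = 68): V_d = 1/1.03·[0.9000·0.9039 + 0.1000·10.1612] = 1.7763
Node 0 (S = 80): V_0 = 1/1.03·[0.9000·0.0878 + 0.1000·1.7763] = 0.2491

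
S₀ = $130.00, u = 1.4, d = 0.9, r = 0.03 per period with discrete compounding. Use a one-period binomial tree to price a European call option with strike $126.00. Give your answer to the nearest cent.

Risk-neutral probability p = (1 + 0.03 − 0.9)/(1.4 − 0.9) = 0.1300/0.5000 = 0.2600
Terminal stock prices: S_u = 182, S_d = 117
Terminal payoffs (S − K): max(56, 0) = 56, max(-9, 0) = 0
Node 0 (S = 130): V_0 = 1/1.03·[0.2600·56.0000 + 0.7400·0.0000] = 14.1359

$14.14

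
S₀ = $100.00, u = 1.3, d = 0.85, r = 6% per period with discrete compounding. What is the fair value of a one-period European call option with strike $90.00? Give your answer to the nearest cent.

Risk-neutral probability p = (1 + 0.06 − 0.85)/(1.3 − 0.85) = 0.2100/0.4500 = 0.4667
Terminal stock prices: S_u = 130, S_d = 85
Terminal payoffs (S − K): max(40, 0) = 40, max(-5, 0) = 0
Node 0 (S = 100): V_0 = 1/1.06·[0.4667·40.0000 + 0.5333·0.0000] = 17.6101

$17.61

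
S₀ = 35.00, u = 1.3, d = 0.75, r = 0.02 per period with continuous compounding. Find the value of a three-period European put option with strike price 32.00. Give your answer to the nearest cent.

Risk-neutral probability p = (e^0.02 − 0.75)/(1.3 − 0.75) = 0.2702/0.5500 = 0.4913
Terminal stock prices: S_uuu = 76.89, S_uud = 44.36, S_udd = 25.59, S_ddd = 14.77
Terminal payoffs (K − S): max(-44.89, 0) = 0, max(-12.36, 0) = 0, max(6.406, 0) = 6.406, max(17.23, 0) = 17.23
Node uu (S = 59.15): V_uu = e^(−0.02)·[0.4913·0.0000 + 0.5087·0.0000] = 0.0000
Node ud (S = 34.12): V_ud = e^(−0.02)·[0.4913·0.0000 + 0.5087·6.4062] = 3.1945
Node dd (S = 19.69): V_dd = e^(−0.02)·[0.4913·6.4062 + 0.5087·17.2344] = 11.6789
Node u (S = 45.5): V_u = e^(−0.02)·[0.4913·0.0000 + 0.5087·3.1945] = 1.5929
Node d (S = 26.25): V_d = e^(−0.02)·[0.4913·3.1945 + 0.5087·11.6789] = 7.3620
Node 0 (S = 35): V_0 = e^(−0.02)·[0.4913·1.5929 + 0.5087·7.3620] = 4.4381

4.44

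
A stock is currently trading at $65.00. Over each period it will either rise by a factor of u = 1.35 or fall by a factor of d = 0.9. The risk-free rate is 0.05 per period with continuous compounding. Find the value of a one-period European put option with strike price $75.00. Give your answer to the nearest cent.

$10.42

Risk-neutral probability p = (e^0.05 − 0.9)/(1.35 − 0.9) = 0.1513/0.4500 = 0.3362
Terminal stock prices: S_u = 87.75, S_d = 58.5
Terminal payoffs (K − S): max(-12.75, 0) = 0, max(16.5, 0) = 16.5
Node 0 (S = 65): V_0 = e^(−0.05)·[0.3362·0.0000 + 0.6638·16.5000] = 10.4192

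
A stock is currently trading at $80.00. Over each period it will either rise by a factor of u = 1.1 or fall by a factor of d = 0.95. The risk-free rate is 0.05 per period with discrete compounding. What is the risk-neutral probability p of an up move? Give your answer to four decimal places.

Risk-neutral probability p = (1 + 0.05 − 0.95)/(1.1 − 0.95) = 0.1000/0.1500 = 0.6667

p = 0.6667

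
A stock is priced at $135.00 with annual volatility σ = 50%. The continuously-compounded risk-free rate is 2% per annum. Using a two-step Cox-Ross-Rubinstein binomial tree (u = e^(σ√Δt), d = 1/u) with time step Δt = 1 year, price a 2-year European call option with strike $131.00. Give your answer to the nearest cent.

CRR parameters: u = e^(σ√Δt) = e^(0.5·√1) = 1.6487, d = 1/u = 0.6065
Per-period rate: rΔt = 0.02·1 = 0.02, so R = e^0.02 = 1.0202
Risk-neutral probability p = (e^0.02 − 0.6065)/(1.6487 − 0.6065) = 0.4137/1.0422 = 0.3969
Terminal stock prices: S_uu = 367, S_ud = 135, S_dd = 49.66
Terminal payoffs (S − K): max(236, 0) = 236, max(4, 0) = 4, max(-81.34, 0) = 0
Node u (S = 222.6): V_u = e^(−0.02)·[0.3969·235.9680 + 0.6031·4.0000] = 94.1713
Node d (S = 81.88): V_d = e^(−0.02)·[0.3969·4.0000 + 0.6031·0.0000] = 1.5563
Node 0 (S = 135): V_0 = e^(−0.02)·[0.3969·94.1713 + 0.6031·1.5563] = 37.5587

$37.56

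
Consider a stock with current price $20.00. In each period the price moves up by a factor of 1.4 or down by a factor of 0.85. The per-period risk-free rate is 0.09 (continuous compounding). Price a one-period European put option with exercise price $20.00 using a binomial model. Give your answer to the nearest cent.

$1.52

Risk-neutral probability p = (e^0.09 − 0.85)/(1.4 − 0.85) = 0.2442/0.5500 = 0.4440
Terminal stock prices: S_u = 28, S_d = 17
Terminal payoffs (K − S): max(-8, 0) = 0, max(3, 0) = 3
Node 0 (S = 20): V_0 = e^(−0.09)·[0.4440·0.0000 + 0.5560·3.0000] = 1.5246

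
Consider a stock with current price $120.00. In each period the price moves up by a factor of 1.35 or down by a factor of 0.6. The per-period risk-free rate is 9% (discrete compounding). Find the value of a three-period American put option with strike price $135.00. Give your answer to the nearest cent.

Risk-neutral probability p = (1 + 0.09 − 0.6)/(1.35 − 0.6) = 0.4900/0.7500 = 0.6533
Terminal stock prices: S_uuu = 295.2, S_uud = 131.2, S_udd = 58.32, S_ddd = 25.92
Terminal payoffs (K − S): max(-160.2, 0) = 0, max(3.78, 0) = 3.78, max(76.68, 0) = 76.68, max(109.1, 0) = 109.1
Node uu (S = 218.7): continuation = 1/1.09·[0.6533·0.0000 + 0.3467·3.7800] = 1.2022; exercise value = 0.0000 ≤ continuation, so V_uu = 1.2022
Node ud (S = 97.2): continuation = 1/1.09·[0.6533·3.7800 + 0.3467·76.6800] = 26.6532; exercise value = 37.8000 > continuation, so V_ud = 37.8000 (exercise)
Node dd (S = 43.2): continuation = 1/1.09·[0.6533·76.6800 + 0.3467·109.0800] = 80.6532; exercise value = 91.8000 > continuation, so V_dd = 91.8000 (exercise)
Node u (S = 162): continuation = 1/1.09·[0.6533·1.2022 + 0.3467·37.8000] = 12.7426; exercise value = 0.0000 ≤ continuation, so V_u = 12.7426
Node d (S = 72): continuation = 1/1.09·[0.6533·37.8000 + 0.3467·91.8000] = 51.8532; exercise value = 63.0000 > continuation, so V_d = 63.0000 (exercise)
Node 0 (S = 120): continuation = 1/1.09·[0.6533·12.7426 + 0.3467·63.0000] = 27.6745; exercise value = 15.0000 ≤ continuation, so V_0 = 27.6745

$27.67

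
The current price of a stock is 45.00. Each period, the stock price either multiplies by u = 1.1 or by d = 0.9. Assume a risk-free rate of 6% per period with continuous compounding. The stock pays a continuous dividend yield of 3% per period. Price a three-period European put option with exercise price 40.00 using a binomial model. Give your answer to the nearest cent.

0.25

Per-period risk-free factor R = e^0.06 = 1.0618; dividend-adjusted growth = e^(0.06−0.03) = 1.0305.
Risk-neutral probability p = (1.0305 − 0.9)/(1.1 − 0.9) = 0.1305/0.2000 = 0.6523
Terminal stock prices: S_uuu = 59.9, S_uud = 49.01, S_udd = 40.1, S_ddd = 32.81
Terminal payoffs (K − S): max(-19.9, 0) = 0, max(-9.005, 0) = 0, max(-0.095, 0) = 0, max(7.195, 0) = 7.195
Node uu (S = 54.45): V_uu = e^(−0.06)·[0.6523·0.0000 + 0.3477·0.0000] = 0.0000
Node ud (S = 44.55): V_ud = e^(−0.06)·[0.6523·0.0000 + 0.3477·0.0000] = 0.0000
Node dd (S = 36.45): V_dd = e^(−0.06)·[0.6523·0.0000 + 0.3477·7.1950] = 2.3562
Node u (S = 49.5): V_u = e^(−0.06)·[0.6523·0.0000 + 0.3477·0.0000] = 0.0000
Node d (S = 40.5): V_d = e^(−0.06)·[0.6523·0.0000 + 0.3477·2.3562] = 0.7716
Node 0 (S = 45): V_0 = e^(−0.06)·[0.6523·0.0000 + 0.3477·0.7716] = 0.2527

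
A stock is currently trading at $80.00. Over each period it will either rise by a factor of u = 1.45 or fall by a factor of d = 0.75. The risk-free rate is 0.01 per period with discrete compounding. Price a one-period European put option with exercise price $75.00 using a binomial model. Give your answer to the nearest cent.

Risk-neutral probability p = (1 + 0.01 − 0.75)/(1.45 − 0.75) = 0.2600/0.7000 = 0.3714
Terminal stock prices: S_u = 116, S_d = 60
Terminal payoffs (K − S): max(-41, 0) = 0, max(15, 0) = 15
Node 0 (S = 80): V_0 = 1/1.01·[0.3714·0.0000 + 0.6286·15.0000] = 9.3352

$9.34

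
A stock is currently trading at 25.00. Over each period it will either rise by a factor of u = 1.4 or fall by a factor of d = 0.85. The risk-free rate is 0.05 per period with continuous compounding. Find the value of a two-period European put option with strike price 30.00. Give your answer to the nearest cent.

Risk-neutral probability p = (e^0.05 − 0.85)/(1.4 − 0.85) = 0.2013/0.5500 = 0.3659
Terminal stock prices: S_uu = 49, S_ud = 29.75, S_dd = 18.06
Terminal payoffs (K − S): max(-19, 0) = 0, max(0.25, 0) = 0.25, max(11.94, 0) = 11.94
Node u (S = 35): V_u = e^(−0.05)·[0.3659·0.0000 + 0.6341·0.2500] = 0.1508
Node d (S = 21.25): V_d = e^(−0.05)·[0.3659·0.2500 + 0.6341·11.9375] = 7.2869
Node 0 (S = 25): V_0 = e^(−0.05)·[0.3659·0.1508 + 0.6341·7.2869] = 4.4474

4.45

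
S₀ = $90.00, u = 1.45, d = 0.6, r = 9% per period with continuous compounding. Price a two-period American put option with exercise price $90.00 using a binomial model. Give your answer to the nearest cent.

Risk-neutral probability p = (e^0.09 − 0.6)/(1.45 − 0.6) = 0.4942/0.8500 = 0.5814
Terminal stock prices: S_uu = 189.2, S_ud = 78.3, S_dd = 32.4
Terminal payoffs (K − S): max(-99.22, 0) = 0, max(11.7, 0) = 11.7, max(57.6, 0) = 57.6
Node u (S = 130.5): continuation = e^(−0.09)·[0.5814·0.0000 + 0.4186·11.7000] = 4.4763; exercise value = 0.0000 ≤ continuation, so V_u = 4.4763
Node d (S = 54): continuation = e^(−0.09)·[0.5814·11.7000 + 0.4186·57.6000] = 28.2538; exercise value = 36.0000 > continuation, so V_d = 36.0000 (exercise)
Node 0 (S = 90): continuation = e^(−0.09)·[0.5814·4.4763 + 0.4186·36.0000] = 16.1516; exercise value = 0.0000 ≤ continuation, so V_0 = 16.1516

$16.15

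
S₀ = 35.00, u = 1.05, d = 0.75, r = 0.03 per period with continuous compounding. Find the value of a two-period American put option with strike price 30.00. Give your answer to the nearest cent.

Risk-neutral probability p = (e^0.03 − 0.75)/(1.05 − 0.75) = 0.2805/0.3000 = 0.9348
Terminal stock prices: S_uu = 38.59, S_ud = 27.56, S_dd = 19.69
Terminal payoffs (K − S): max(-8.587, 0) = 0, max(2.438, 0) = 2.438, max(10.31, 0) = 10.31
Node u (S = 36.75): continuation = e^(−0.03)·[0.9348·0.0000 + 0.0652·2.4375] = 0.1541; exercise value = 0.0000 ≤ continuation, so V_u = 0.1541
Node d (S = 26.25): continuation = e^(−0.03)·[0.9348·2.4375 + 0.0652·10.3125] = 2.8634; exercise value = 3.7500 > continuation, so V_d = 3.7500 (exercise)
Node 0 (S = 35): continuation = e^(−0.03)·[0.9348·0.1541 + 0.0652·3.7500] = 0.3769; exercise value = 0.0000 ≤ continuation, so V_0 = 0.3769

0.38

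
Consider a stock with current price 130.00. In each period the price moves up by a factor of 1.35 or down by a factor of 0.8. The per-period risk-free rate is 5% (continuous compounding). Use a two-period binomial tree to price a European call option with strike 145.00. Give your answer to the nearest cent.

17.36

Risk-neutral probability p = (e^0.05 − 0.8)/(1.35 − 0.8) = 0.2513/0.5500 = 0.4569
Terminal stock prices: S_uu = 236.9, S_ud = 140.4, S_dd = 83.2
Terminal payoffs (S − K): max(91.93, 0) = 91.93, max(-4.6, 0) = 0, max(-61.8, 0) = 0
Node u (S = 175.5): V_u = e^(−0.05)·[0.4569·91.9250 + 0.5431·0.0000] = 39.9483
Node d (S = 104): V_d = e^(−0.05)·[0.4569·0.0000 + 0.5431·0.0000] = 0.0000
Node 0 (S = 130): V_0 = e^(−0.05)·[0.4569·39.9483 + 0.5431·0.0000] = 17.3606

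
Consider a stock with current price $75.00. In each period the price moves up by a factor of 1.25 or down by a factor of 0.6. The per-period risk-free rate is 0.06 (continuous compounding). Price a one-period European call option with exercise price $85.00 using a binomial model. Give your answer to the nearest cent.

$5.85

Risk-neutral probability p = (e^0.06 − 0.6)/(1.25 − 0.6) = 0.4618/0.6500 = 0.7105
Terminal stock prices: S_u = 93.75, S_d = 45
Terminal payoffs (S − K): max(8.75, 0) = 8.75, max(-40, 0) = 0
Node 0 (S = 75): V_0 = e^(−0.06)·[0.7105·8.7500 + 0.2895·0.0000] = 5.8550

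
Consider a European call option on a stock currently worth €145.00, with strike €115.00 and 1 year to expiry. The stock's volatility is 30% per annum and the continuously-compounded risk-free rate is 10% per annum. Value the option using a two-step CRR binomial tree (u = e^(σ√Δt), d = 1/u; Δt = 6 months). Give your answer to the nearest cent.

CRR parameters: u = e^(σ√Δt) = e^(0.3·√0.5) = 1.2363, d = 1/u = 0.8089
Per-period rate: rΔt = 0.1·0.5 = 0.05, so R = e^0.05 = 1.0513
Risk-neutral probability p = (e^0.05 − 0.8089)/(1.2363 − 0.8089) = 0.2424/0.4275 = 0.5671
Terminal stock prices: S_uu = 221.6, S_ud = 145, S_dd = 94.87
Terminal payoffs (S − K): max(106.6, 0) = 106.6, max(30, 0) = 30, max(-20.13, 0) = 0
Node u (S = 179.3): V_u = e^(−0.05)·[0.5671·106.6274 + 0.4329·30.0000] = 69.8737
Node d (S = 117.3): V_d = e^(−0.05)·[0.5671·30.0000 + 0.4329·0.0000] = 16.1836
Node 0 (S = 145): V_0 = e^(−0.05)·[0.5671·69.8737 + 0.4329·16.1836] = 44.3576

€44.36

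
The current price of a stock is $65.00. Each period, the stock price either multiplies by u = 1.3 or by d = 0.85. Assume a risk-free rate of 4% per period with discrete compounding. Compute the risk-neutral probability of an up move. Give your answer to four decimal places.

Risk-neutral probability p = (1 + 0.04 − 0.85)/(1.3 − 0.85) = 0.1900/0.4500 = 0.4222

p = 0.4222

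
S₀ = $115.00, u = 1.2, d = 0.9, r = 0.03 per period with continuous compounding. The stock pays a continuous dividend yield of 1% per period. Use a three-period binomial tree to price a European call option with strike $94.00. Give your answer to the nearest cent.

$27.69

Per-period risk-free factor R = e^0.03 = 1.0305; dividend-adjusted growth = e^(0.03−0.01) = 1.0202.
Risk-neutral probability p = (1.0202 − 0.9)/(1.2 − 0.9) = 0.1202/0.3000 = 0.4007
Terminal stock prices: S_uuu = 198.7, S_uud = 149, S_udd = 111.8, S_ddd = 83.84
Terminal payoffs (S − K): max(104.7, 0) = 104.7, max(55.04, 0) = 55.04, max(17.78, 0) = 17.78, max(-10.16, 0) = 0
Node uu (S = 165.6): V_uu = e^(−0.03)·[0.4007·104.7200 + 0.5993·55.0400] = 72.7304
Node ud (S = 124.2): V_ud = e^(−0.03)·[0.4007·55.0400 + 0.5993·17.7800] = 31.7423
Node dd (S = 93.15): V_dd = e^(−0.03)·[0.4007·17.7800 + 0.5993·0.0000] = 6.9134
Node u (S = 138): V_u = e^(−0.03)·[0.4007·72.7304 + 0.5993·31.7423] = 46.7416
Node d (S = 103.5): V_d = e^(−0.03)·[0.4007·31.7423 + 0.5993·6.9134] = 16.3633
Node 0 (S = 115): V_0 = e^(−0.03)·[0.4007·46.7416 + 0.5993·16.3633] = 27.6916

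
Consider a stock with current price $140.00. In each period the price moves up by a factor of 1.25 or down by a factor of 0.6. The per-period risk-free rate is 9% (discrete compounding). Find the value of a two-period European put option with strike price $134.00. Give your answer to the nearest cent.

Risk-neutral probability p = (1 + 0.09 − 0.6)/(1.25 − 0.6) = 0.4900/0.6500 = 0.7538
Terminal stock prices: S_uu = 218.8, S_ud = 105, S_dd = 50.4
Terminal payoffs (K − S): max(-84.75, 0) = 0, max(29, 0) = 29, max(83.6, 0) = 83.6
Node u (S = 175): V_u = 1/1.09·[0.7538·0.0000 + 0.2462·29.0000] = 6.5490
Node d (S = 84): V_d = 1/1.09·[0.7538·29.0000 + 0.2462·83.6000] = 38.9358
Node 0 (S = 140): V_0 = 1/1.09·[0.7538·6.5490 + 0.2462·38.9358] = 13.3222

$13.32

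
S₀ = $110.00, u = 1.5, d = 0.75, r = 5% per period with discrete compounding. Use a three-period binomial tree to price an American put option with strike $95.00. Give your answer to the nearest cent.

$11.36

Risk-neutral probability p = (1 + 0.05 − 0.75)/(1.5 − 0.75) = 0.3000/0.7500 = 0.4000
Terminal stock prices: S_uuu = 371.2, S_uud = 185.6, S_udd = 92.81, S_ddd = 46.41
Terminal payoffs (K − S): max(-276.2, 0) = 0, max(-90.62, 0) = 0, max(2.188, 0) = 2.188, max(48.59, 0) = 48.59
Node uu (S = 247.5): continuation = 1/1.05·[0.4000·0.0000 + 0.6000·0.0000] = 0.0000; exercise value = 0.0000 ≤ continuation, so V_uu = 0.0000
Node ud (S = 123.8): continuation = 1/1.05·[0.4000·0.0000 + 0.6000·2.1875] = 1.2500; exercise value = 0.0000 ≤ continuation, so V_ud = 1.2500
Node dd (S = 61.88): continuation = 1/1.05·[0.4000·2.1875 + 0.6000·48.5938] = 28.6012; exercise value = 33.1250 > continuation, so V_dd = 33.1250 (exercise)
Node u (S = 165): continuation = 1/1.05·[0.4000·0.0000 + 0.6000·1.2500] = 0.7143; exercise value = 0.0000 ≤ continuation, so V_u = 0.7143
Node d (S = 82.5): continuation = 1/1.05·[0.4000·1.2500 + 0.6000·33.1250] = 19.4048; exercise value = 12.5000 ≤ continuation, so V_d = 19.4048
Node 0 (S = 110): continuation = 1/1.05·[0.4000·0.7143 + 0.6000·19.4048] = 11.3605; exercise value = 0.0000 ≤ continuation, so V_0 = 11.3605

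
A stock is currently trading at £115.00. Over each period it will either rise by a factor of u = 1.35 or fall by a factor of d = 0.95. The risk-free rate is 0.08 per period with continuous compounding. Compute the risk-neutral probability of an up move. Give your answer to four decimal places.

p = 0.3332

Risk-neutral probability p = (e^0.08 − 0.95)/(1.35 − 0.95) = 0.1333/0.4000 = 0.3332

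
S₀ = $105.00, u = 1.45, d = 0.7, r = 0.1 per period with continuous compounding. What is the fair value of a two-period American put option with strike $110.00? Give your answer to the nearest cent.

$15.88

Risk-neutral probability p = (e^0.1 − 0.7)/(1.45 − 0.7) = 0.4052/0.7500 = 0.5402
Terminal stock prices: S_uu = 220.8, S_ud = 106.6, S_dd = 51.45
Terminal payoffs (K − S): max(-110.8, 0) = 0, max(3.425, 0) = 3.425, max(58.55, 0) = 58.55
Node u (S = 152.2): continuation = e^(−0.1)·[0.5402·0.0000 + 0.4598·3.4250] = 1.4249; exercise value = 0.0000 ≤ continuation, so V_u = 1.4249
Node d (S = 73.5): continuation = e^(−0.1)·[0.5402·3.4250 + 0.4598·58.5500] = 26.0321; exercise value = 36.5000 > continuation, so V_d = 36.5000 (exercise)
Node 0 (S = 105): continuation = e^(−0.1)·[0.5402·1.4249 + 0.4598·36.5000] = 15.8812; exercise value = 5.0000 ≤ continuation, so V_0 = 15.8812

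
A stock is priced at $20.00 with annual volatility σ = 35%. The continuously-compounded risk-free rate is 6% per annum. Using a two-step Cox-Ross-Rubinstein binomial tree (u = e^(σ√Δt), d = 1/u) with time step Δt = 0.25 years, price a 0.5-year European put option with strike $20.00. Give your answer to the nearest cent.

$1.44

CRR parameters: u = e^(σ√Δt) = e^(0.35·√0.25) = 1.1912, d = 1/u = 0.8395
Per-period rate: rΔt = 0.06·0.25 = 0.015, so R = e^0.015 = 1.0151
Risk-neutral probability p = (e^0.015 − 0.8395)/(1.1912 − 0.8395) = 0.1757/0.3518 = 0.4993
Terminal stock prices: S_uu = 28.38, S_ud = 20, S_dd = 14.09
Terminal payoffs (K − S): max(-8.381, 0) = 0, max(0, 0) = 0, max(5.906, 0) = 5.906
Node u (S = 23.82): V_u = e^(−0.015)·[0.4993·0.0000 + 0.5007·0.0000] = 0.0000
Node d (S = 16.79): V_d = e^(−0.015)·[0.4993·0.0000 + 0.5007·5.9062] = 2.9131
Node 0 (S = 20): V_0 = e^(−0.015)·[0.4993·0.0000 + 0.5007·2.9131] = 1.4368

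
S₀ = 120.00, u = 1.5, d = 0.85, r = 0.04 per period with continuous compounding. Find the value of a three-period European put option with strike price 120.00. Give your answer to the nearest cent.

Risk-neutral probability p = (e^0.04 − 0.85)/(1.5 − 0.85) = 0.1908/0.6500 = 0.2936
Terminal stock prices: S_uuu = 405, S_uud = 229.5, S_udd = 130, S_ddd = 73.69
Terminal payoffs (K − S): max(-285, 0) = 0, max(-109.5, 0) = 0, max(-10.05, 0) = 0, max(46.31, 0) = 46.31
Node uu (S = 270): V_uu = e^(−0.04)·[0.2936·0.0000 + 0.7064·0.0000] = 0.0000
Node ud (S = 153): V_ud = e^(−0.04)·[0.2936·0.0000 + 0.7064·0.0000] = 0.0000
Node dd (S = 86.7): V_dd = e^(−0.04)·[0.2936·0.0000 + 0.7064·46.3050] = 31.4293
Node u (S = 180): V_u = e^(−0.04)·[0.2936·0.0000 + 0.7064·0.0000] = 0.0000
Node d (S = 102): V_d = e^(−0.04)·[0.2936·0.0000 + 0.7064·31.4293] = 21.3325
Node 0 (S = 120): V_0 = e^(−0.04)·[0.2936·0.0000 + 0.7064·21.3325] = 14.4793

14.48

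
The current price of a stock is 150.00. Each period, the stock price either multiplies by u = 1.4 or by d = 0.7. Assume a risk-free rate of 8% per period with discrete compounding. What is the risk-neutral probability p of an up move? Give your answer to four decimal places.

p = 0.5429

Risk-neutral probability p = (1 + 0.08 − 0.7)/(1.4 − 0.7) = 0.3800/0.7000 = 0.5429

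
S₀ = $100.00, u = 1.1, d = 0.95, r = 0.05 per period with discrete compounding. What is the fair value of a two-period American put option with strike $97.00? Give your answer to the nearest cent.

$0.68

Risk-neutral probability p = (1 + 0.05 − 0.95)/(1.1 − 0.95) = 0.1000/0.1500 = 0.6667
Terminal stock prices: S_uu = 121, S_ud = 104.5, S_dd = 90.25
Terminal payoffs (K − S): max(-24, 0) = 0, max(-7.5, 0) = 0, max(6.75, 0) = 6.75
Node u (S = 110): continuation = 1/1.05·[0.6667·0.0000 + 0.3333·0.0000] = 0.0000; exercise value = 0.0000 ≤ continuation, so V_u = 0.0000
Node d (S = 95): continuation = 1/1.05·[0.6667·0.0000 + 0.3333·6.7500] = 2.1429; exercise value = 2.0000 ≤ continuation, so V_d = 2.1429
Node 0 (S = 100): continuation = 1/1.05·[0.6667·0.0000 + 0.3333·2.1429] = 0.6803; exercise value = 0.0000 ≤ continuation, so V_0 = 0.6803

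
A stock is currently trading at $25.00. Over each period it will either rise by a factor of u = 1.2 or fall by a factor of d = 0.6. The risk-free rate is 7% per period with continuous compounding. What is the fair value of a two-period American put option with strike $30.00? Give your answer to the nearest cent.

Risk-neutral probability p = (e^0.07 − 0.6)/(1.2 − 0.6) = 0.4725/0.6000 = 0.7875
Terminal stock prices: S_uu = 36, S_ud = 18, S_dd = 9
Terminal payoffs (K − S): max(-6, 0) = 0, max(12, 0) = 12, max(21, 0) = 21
Node u (S = 30): continuation = e^(−0.07)·[0.7875·0.0000 + 0.2125·12.0000] = 2.3775; exercise value = 0.0000 ≤ continuation, so V_u = 2.3775
Node d (S = 15): continuation = e^(−0.07)·[0.7875·12.0000 + 0.2125·21.0000] = 12.9718; exercise value = 15.0000 > continuation, so V_d = 15.0000 (exercise)
Node 0 (S = 25): continuation = e^(−0.07)·[0.7875·2.3775 + 0.2125·15.0000] = 4.7175; exercise value = 5.0000 > continuation, so V_0 = 5.0000 (exercise)

$5.00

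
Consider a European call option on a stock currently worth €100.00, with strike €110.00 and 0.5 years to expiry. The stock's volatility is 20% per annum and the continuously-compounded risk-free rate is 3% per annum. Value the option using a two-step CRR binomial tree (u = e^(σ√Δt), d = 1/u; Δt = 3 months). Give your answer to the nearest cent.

€3.14

CRR parameters: u = e^(σ√Δt) = e^(0.2·√0.25) = 1.1052, d = 1/u = 0.9048
Per-period rate: rΔt = 0.03·0.25 = 0.0075, so R = e^0.0075 = 1.0075
Risk-neutral probability p = (e^0.0075 − 0.9048)/(1.1052 − 0.9048) = 0.1027/0.2003 = 0.5126
Terminal stock prices: S_uu = 122.1, S_ud = 100, S_dd = 81.87
Terminal payoffs (S − K): max(12.14, 0) = 12.14, max(-10, 0) = 0, max(-28.13, 0) = 0
Node u (S = 110.5): V_u = e^(−0.0075)·[0.5126·12.1403 + 0.4874·0.0000] = 6.1766
Node d (S = 90.48): V_d = e^(−0.0075)·[0.5126·0.0000 + 0.4874·0.0000] = 0.0000
Node 0 (S = 100): V_0 = e^(−0.0075)·[0.5126·6.1766 + 0.4874·0.0000] = 3.1425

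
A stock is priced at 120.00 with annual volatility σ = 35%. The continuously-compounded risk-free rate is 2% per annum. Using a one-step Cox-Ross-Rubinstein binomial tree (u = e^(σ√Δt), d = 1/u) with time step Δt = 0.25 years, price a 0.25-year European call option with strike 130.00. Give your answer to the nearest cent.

CRR parameters: u = e^(σ√Δt) = e^(0.35·√0.25) = 1.1912, d = 1/u = 0.8395
Per-period rate: rΔt = 0.02·0.25 = 0.005, so R = e^0.005 = 1.0050
Risk-neutral probability p = (e^0.005 − 0.8395)/(1.1912 − 0.8395) = 0.1656/0.3518 = 0.4706
Terminal stock prices: S_u = 142.9, S_d = 100.7
Terminal payoffs (S − K): max(12.95, 0) = 12.95, max(-29.27, 0) = 0
Node 0 (S = 120): V_0 = e^(−0.005)·[0.4706·12.9495 + 0.5294·0.0000] = 6.0638

6.06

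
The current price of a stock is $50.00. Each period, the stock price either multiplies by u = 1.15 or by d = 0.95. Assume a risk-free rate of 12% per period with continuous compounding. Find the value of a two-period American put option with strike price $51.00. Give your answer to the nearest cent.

Risk-neutral probability p = (e^0.12 − 0.95)/(1.15 − 0.95) = 0.1775/0.2000 = 0.8875
Terminal stock prices: S_uu = 66.12, S_ud = 54.62, S_dd = 45.12
Terminal payoffs (K − S): max(-15.12, 0) = 0, max(-3.625, 0) = 0, max(5.875, 0) = 5.875
Node u (S = 57.5): continuation = e^(−0.12)·[0.8875·0.0000 + 0.1125·0.0000] = 0.0000; exercise value = 0.0000 ≤ continuation, so V_u = 0.0000
Node d (S = 47.5): continuation = e^(−0.12)·[0.8875·0.0000 + 0.1125·5.8750] = 0.5863; exercise value = 3.5000 > continuation, so V_d = 3.5000 (exercise)
Node 0 (S = 50): continuation = e^(−0.12)·[0.8875·0.0000 + 0.1125·3.5000] = 0.3493; exercise value = 1.0000 > continuation, so V_0 = 1.0000 (exercise)

$1.00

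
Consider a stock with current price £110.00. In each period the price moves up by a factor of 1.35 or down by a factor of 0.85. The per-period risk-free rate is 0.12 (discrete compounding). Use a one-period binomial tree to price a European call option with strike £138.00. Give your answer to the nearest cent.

£5.06

Risk-neutral probability p = (1 + 0.12 − 0.85)/(1.35 − 0.85) = 0.2700/0.5000 = 0.5400
Terminal stock prices: S_u = 148.5, S_d = 93.5
Terminal payoffs (S − K): max(10.5, 0) = 10.5, max(-44.5, 0) = 0
Node 0 (S = 110): V_0 = 1/1.12·[0.5400·10.5000 + 0.4600·0.0000] = 5.0625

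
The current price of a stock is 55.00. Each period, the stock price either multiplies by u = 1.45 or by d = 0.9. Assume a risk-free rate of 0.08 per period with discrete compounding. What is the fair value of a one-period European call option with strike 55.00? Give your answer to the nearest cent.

Risk-neutral probability p = (1 + 0.08 − 0.9)/(1.45 − 0.9) = 0.1800/0.5500 = 0.3273
Terminal stock prices: S_u = 79.75, S_d = 49.5
Terminal payoffs (S − K): max(24.75, 0) = 24.75, max(-5.5, 0) = 0
Node 0 (S = 55): V_0 = 1/1.08·[0.3273·24.7500 + 0.6727·0.0000] = 7.5000

7.50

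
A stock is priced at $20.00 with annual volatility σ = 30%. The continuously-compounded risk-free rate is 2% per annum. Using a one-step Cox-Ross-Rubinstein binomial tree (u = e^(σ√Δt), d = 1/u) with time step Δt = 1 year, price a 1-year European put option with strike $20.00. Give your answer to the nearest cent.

$2.75

CRR parameters: u = e^(σ√Δt) = e^(0.3·√1) = 1.3499, d = 1/u = 0.7408
Per-period rate: rΔt = 0.02·1 = 0.02, so R = e^0.02 = 1.0202
Risk-neutral probability p = (e^0.02 − 0.7408)/(1.3499 − 0.7408) = 0.2794/0.6090 = 0.4587
Terminal stock prices: S_u = 27, S_d = 14.82
Terminal payoffs (K − S): max(-6.997, 0) = 0, max(5.184, 0) = 5.184
Node 0 (S = 20): V_0 = e^(−0.02)·[0.4587·0.0000 + 0.5413·5.1836] = 2.7502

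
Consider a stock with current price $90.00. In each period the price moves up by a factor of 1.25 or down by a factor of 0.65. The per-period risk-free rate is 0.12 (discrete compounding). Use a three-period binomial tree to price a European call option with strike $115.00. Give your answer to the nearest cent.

$20.79

Risk-neutral probability p = (1 + 0.12 − 0.65)/(1.25 − 0.65) = 0.4700/0.6000 = 0.7833
Terminal stock prices: S_uuu = 175.8, S_uud = 91.41, S_udd = 47.53, S_ddd = 24.72
Terminal payoffs (S − K): max(60.78, 0) = 60.78, max(-23.59, 0) = 0, max(-67.47, 0) = 0, max(-90.28, 0) = 0
Node uu (S = 140.6): V_uu = 1/1.12·[0.7833·60.7812 + 0.2167·0.0000] = 42.5107
Node ud (S = 73.12): V_ud = 1/1.12·[0.7833·0.0000 + 0.2167·0.0000] = 0.0000
Node dd (S = 38.03): V_dd = 1/1.12·[0.7833·0.0000 + 0.2167·0.0000] = 0.0000
Node u (S = 112.5): V_u = 1/1.12·[0.7833·42.5107 + 0.2167·0.0000] = 29.7322
Node d (S = 58.5): V_d = 1/1.12·[0.7833·0.0000 + 0.2167·0.0000] = 0.0000
Node 0 (S = 90): V_0 = 1/1.12·[0.7833·29.7322 + 0.2167·0.0000] = 20.7948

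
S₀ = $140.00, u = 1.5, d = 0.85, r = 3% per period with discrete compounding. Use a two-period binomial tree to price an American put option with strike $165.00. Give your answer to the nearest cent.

Risk-neutral probability p = (1 + 0.03 − 0.85)/(1.5 − 0.85) = 0.1800/0.6500 = 0.2769
Terminal stock prices: S_uu = 315, S_ud = 178.5, S_dd = 101.1
Terminal payoffs (K − S): max(-150, 0) = 0, max(-13.5, 0) = 0, max(63.85, 0) = 63.85
Node u (S = 210): continuation = 1/1.03·[0.2769·0.0000 + 0.7231·0.0000] = 0.0000; exercise value = 0.0000 ≤ continuation, so V_u = 0.0000
Node d (S = 119): continuation = 1/1.03·[0.2769·0.0000 + 0.7231·63.8500] = 44.8237; exercise value = 46.0000 > continuation, so V_d = 46.0000 (exercise)
Node 0 (S = 140): continuation = 1/1.03·[0.2769·0.0000 + 0.7231·46.0000] = 32.2928; exercise value = 25.0000 ≤ continuation, so V_0 = 32.2928

$32.29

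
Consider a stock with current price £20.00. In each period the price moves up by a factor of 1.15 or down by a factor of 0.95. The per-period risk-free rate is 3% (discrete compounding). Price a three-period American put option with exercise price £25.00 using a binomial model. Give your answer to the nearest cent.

£5.00

Risk-neutral probability p = (1 + 0.03 − 0.95)/(1.15 − 0.95) = 0.0800/0.2000 = 0.4000
Terminal stock prices: S_uuu = 30.42, S_uud = 25.13, S_udd = 20.76, S_ddd = 17.15
Terminal payoffs (K − S): max(-5.417, 0) = 0, max(-0.1275, 0) = 0, max(4.242, 0) = 4.242, max(7.853, 0) = 7.853
Node uu (S = 26.45): continuation = 1/1.03·[0.4000·0.0000 + 0.6000·0.0000] = 0.0000; exercise value = 0.0000 ≤ continuation, so V_uu = 0.0000
Node ud (S = 21.85): continuation = 1/1.03·[0.4000·0.0000 + 0.6000·4.2425] = 2.4714; exercise value = 3.1500 > continuation, so V_ud = 3.1500 (exercise)
Node dd (S = 18.05): continuation = 1/1.03·[0.4000·4.2425 + 0.6000·7.8525] = 6.2218; exercise value = 6.9500 > continuation, so V_dd = 6.9500 (exercise)
Node u (S = 23): continuation = 1/1.03·[0.4000·0.0000 + 0.6000·3.1500] = 1.8350; exercise value = 2.0000 > continuation, so V_u = 2.0000 (exercise)
Node d (S = 19): continuation = 1/1.03·[0.4000·3.1500 + 0.6000·6.9500] = 5.2718; exercise value = 6.0000 > continuation, so V_d = 6.0000 (exercise)
Node 0 (S = 20): continuation = 1/1.03·[0.4000·2.0000 + 0.6000·6.0000] = 4.2718; exercise value = 5.0000 > continuation, so V_0 = 5.0000 (exercise)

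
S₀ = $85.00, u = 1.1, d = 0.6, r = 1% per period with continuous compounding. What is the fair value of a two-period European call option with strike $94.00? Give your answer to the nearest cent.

Risk-neutral probability p = (e^0.01 − 0.6)/(1.1 − 0.6) = 0.4101/0.5000 = 0.8201
Terminal stock prices: S_uu = 102.9, S_ud = 56.1, S_dd = 30.6
Terminal payoffs (S − K): max(8.85, 0) = 8.85, max(-37.9, 0) = 0, max(-63.4, 0) = 0
Node u (S = 93.5): V_u = e^(−0.01)·[0.8201·8.8500 + 0.1799·0.0000] = 7.1857
Node d (S = 51): V_d = e^(−0.01)·[0.8201·0.0000 + 0.1799·0.0000] = 0.0000
Node 0 (S = 85): V_0 = e^(−0.01)·[0.8201·7.1857 + 0.1799·0.0000] = 5.8343

$5.83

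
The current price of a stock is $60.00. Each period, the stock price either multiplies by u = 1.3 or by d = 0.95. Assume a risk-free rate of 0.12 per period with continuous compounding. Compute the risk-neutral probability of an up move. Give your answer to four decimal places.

Risk-neutral probability p = (e^0.12 − 0.95)/(1.3 − 0.95) = 0.1775/0.3500 = 0.5071

p = 0.5071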